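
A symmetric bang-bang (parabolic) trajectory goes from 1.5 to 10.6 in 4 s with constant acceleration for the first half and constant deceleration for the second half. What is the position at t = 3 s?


Symmetric rest-to-rest: each phase covers (pf-p0)/2 in time T/2. 0.5*a*(T/2)^2 = (pf-p0)/2 => a = 4*(pf-p0)/T^2
a = 4*(10.6-1.5)/4^2 = 2.275
t = 3 is in the deceleration phase (t > T/2).
p = pf - 0.5*a*(T-t)^2 = 10.6 - 0.5*2.275*1^2
= 9.4625


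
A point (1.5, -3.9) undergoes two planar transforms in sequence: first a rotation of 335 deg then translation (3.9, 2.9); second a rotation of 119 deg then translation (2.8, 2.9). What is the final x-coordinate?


After transform 1:
x1 = cos(335)*1.5 - sin(335)*-3.9 + 3.9 = 3.6113
y1 = sin(335)*1.5 + cos(335)*-3.9 + 2.9 = -1.2685
After transform 2:
x2 = cos(119)*3.6113 - sin(119)*-1.2685 + 2.8
= 2.1587


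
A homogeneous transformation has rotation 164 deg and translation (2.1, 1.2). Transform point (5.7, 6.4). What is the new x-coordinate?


x' = cos(theta)*px - sin(theta)*py + tx
= -0.9613*5.7 - 0.2756*6.4 + 2.1
= -5.1433


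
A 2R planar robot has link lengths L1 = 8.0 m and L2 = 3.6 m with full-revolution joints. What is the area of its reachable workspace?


r_max = L1 + L2 = 11.6 m
r_min = |L1 - L2| = 4.4 m
Area = pi*(r_max^2 - r_min^2)
= pi*(134.56 - 19.36)
= pi * 115.2
= 361.9115 m^2


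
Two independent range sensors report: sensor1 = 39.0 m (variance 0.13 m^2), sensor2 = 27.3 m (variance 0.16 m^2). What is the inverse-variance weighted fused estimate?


w1 = (1/var1) / (1/var1 + 1/var2)
   = 7.6923 / (7.6923 + 6.25) = 0.5517
w2 = 1 - w1 = 0.4483
fused = w1*s1 + w2*s2 = 21.5172 + 12.2379
= 33.7552 m


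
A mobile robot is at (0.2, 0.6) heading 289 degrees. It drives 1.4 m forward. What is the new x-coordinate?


x_new = x0 + d*cos(theta)
= 0.2 + 1.4*cos(289)
= 0.2 + 0.4558
= 0.6558


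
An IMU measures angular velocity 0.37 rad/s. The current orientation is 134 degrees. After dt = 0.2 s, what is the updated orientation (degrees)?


delta_theta = w * dt = 0.37 * 0.2 = 0.074 rad
= 4.2399 deg
theta_new = 134 + 4.2399 = 138.2399 deg


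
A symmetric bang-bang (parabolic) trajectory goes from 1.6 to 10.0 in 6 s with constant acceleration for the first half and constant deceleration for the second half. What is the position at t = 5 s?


Symmetric rest-to-rest: each phase covers (pf-p0)/2 in time T/2. 0.5*a*(T/2)^2 = (pf-p0)/2 => a = 4*(pf-p0)/T^2
a = 4*(10.0-1.6)/6^2 = 0.9333
t = 5 is in the deceleration phase (t > T/2).
p = pf - 0.5*a*(T-t)^2 = 10.0 - 0.5*0.9333*1^2
= 9.5333


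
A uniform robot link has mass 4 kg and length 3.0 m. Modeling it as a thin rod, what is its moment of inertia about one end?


I = (1/3) * m * L^2
= (1/3) * 4 * 3.0^2
= 0.333333 * 4 * 9.0
= 12.0 kg*m^2


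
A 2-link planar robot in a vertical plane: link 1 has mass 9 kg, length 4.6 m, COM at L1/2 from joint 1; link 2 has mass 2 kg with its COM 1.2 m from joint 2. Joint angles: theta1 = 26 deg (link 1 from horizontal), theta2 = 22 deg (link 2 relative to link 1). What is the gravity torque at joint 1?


Horizontal distance from joint 1 to link-1 COM:
  x_c1 = (L1/2)*cos(t1) = 2.3 * 0.8988 = 2.0672 m
Horizontal distance from joint 1 to link-2 COM:
  x_c2 = L1*cos(t1) + Lc2*cos(t1+t2)
       = 4.6*0.8988 + 1.2*0.6691 = 4.9374 m
tau1 = m1*g*x_c1 + m2*g*x_c2
     = 9*9.81*2.0672 + 2*9.81*4.9374
     = 182.5154 + 96.872
     = 279.3874 Nm


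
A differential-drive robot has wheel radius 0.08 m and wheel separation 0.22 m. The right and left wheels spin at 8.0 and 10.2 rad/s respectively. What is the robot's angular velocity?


vR = r*wR = 0.08*8.0 = 0.64 m/s
vL = r*wL = 0.08*10.2 = 0.816 m/s
v = (vR+vL)/2 = 0.728 m/s
omega = (vR-vL)/L = -0.8 rad/s
angular velocity = -0.8 rad/s


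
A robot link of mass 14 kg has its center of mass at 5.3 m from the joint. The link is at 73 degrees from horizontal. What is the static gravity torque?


tau = m*g*L*cos(angle)
= 14 * 9.81 * 5.3 * cos(73 deg)
= 14 * 9.81 * 5.3 * 0.2924
= 212.8179 Nm


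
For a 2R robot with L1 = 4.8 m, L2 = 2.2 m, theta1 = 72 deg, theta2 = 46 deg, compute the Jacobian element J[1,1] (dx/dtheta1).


J[1,1] = -L1*sin(t1) - L2*sin(t1+t2)
= -4.8*sin(72) - 2.2*sin(118)
= -6.5076


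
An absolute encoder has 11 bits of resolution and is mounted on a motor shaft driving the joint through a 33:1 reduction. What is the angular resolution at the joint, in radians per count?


counts = 2^11 = 2048
effective counts at joint = 2048 * 33 = 67584
resolution = 2*pi / 67584
= 9.2969e-05 rad/count


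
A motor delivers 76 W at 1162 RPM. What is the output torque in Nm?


omega = 1162 * 2*pi/60 = 121.6844 rad/s
tau = P / omega = 76 / 121.6844
= 0.6246 Nm


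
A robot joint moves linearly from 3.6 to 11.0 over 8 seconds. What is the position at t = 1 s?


s = t/T = 1/8 = 0.125
p(t) = p0 + (pf-p0)*s
= 3.6 + (11.0 - 3.6) * 0.125
= 4.525


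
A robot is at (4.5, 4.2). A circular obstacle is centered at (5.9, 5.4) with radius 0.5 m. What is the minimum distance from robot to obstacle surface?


center_dist = sqrt((4.5-5.9)^2 + (4.2-5.4)^2)
= sqrt(1.96 + 1.44)
= 1.8439
min_dist = center_dist - radius = 1.8439 - 0.5 = 1.3439 m


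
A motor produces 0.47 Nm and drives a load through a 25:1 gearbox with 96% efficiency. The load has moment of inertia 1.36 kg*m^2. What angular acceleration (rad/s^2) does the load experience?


tau_out = tau_motor * N * eta
= 0.47 * 25 * 0.96 = 11.28 Nm
alpha = tau_out / I = 11.28 / 1.36
= 8.2941 rad/s^2


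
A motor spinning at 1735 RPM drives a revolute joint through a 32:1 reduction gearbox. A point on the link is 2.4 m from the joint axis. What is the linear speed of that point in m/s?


omega_motor = 1735 * 2*pi/60 = 181.6888 rad/s
omega_joint = omega_motor / 32 = 5.6778 rad/s
v = omega_joint * r = 5.6778 * 2.4
= 13.6267 m/s


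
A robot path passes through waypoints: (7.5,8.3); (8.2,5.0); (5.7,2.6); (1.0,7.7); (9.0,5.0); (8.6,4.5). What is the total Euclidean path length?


Segment lengths:
  seg1 = sqrt((0.7)^2 + (-3.3)^2) = 3.3734
  seg2 = sqrt((-2.5)^2 + (-2.4)^2) = 3.4655
  seg3 = sqrt((-4.7)^2 + (5.1)^2) = 6.9354
  seg4 = sqrt((8.0)^2 + (-2.7)^2) = 8.4433
  seg5 = sqrt((-0.4)^2 + (-0.5)^2) = 0.6403
Total = 22.858


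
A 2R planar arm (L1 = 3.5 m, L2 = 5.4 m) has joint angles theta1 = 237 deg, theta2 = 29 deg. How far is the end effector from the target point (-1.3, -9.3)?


End effector via forward kinematics:
x = L1*cos(t1) + L2*cos(t1+t2) = -2.2829
y = L1*sin(t1) + L2*sin(t1+t2) = -8.3222
Distance to target:
d = sqrt((-1.3 - -2.2829)^2 + (-9.3 - -8.3222)^2)
= sqrt(0.9661 + 0.9561)
= 1.3864 m


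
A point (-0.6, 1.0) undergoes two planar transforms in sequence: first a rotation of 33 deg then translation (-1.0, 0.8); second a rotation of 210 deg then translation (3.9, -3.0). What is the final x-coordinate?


After transform 1:
x1 = cos(33)*-0.6 - sin(33)*1.0 + -1.0 = -2.0478
y1 = sin(33)*-0.6 + cos(33)*1.0 + 0.8 = 1.3119
After transform 2:
x2 = cos(210)*-2.0478 - sin(210)*1.3119 + 3.9
= 6.3294


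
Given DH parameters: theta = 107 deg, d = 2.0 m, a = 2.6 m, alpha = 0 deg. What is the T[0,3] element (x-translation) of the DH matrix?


T[0,3] = a * cos(theta)
= 2.6 * cos(107 deg)
= 2.6 * -0.2924
= -0.7602


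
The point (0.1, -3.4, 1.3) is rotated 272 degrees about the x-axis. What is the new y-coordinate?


Rotation about x-axis: y' = y*cos(theta) - z*sin(theta)
= -3.4 * 0.0349 - 1.3 * -0.9994
= 1.1805


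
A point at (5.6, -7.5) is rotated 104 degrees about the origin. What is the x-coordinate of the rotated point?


x' = x*cos(theta) - y*sin(theta)
cos(104 deg) = -0.2419, sin(104 deg) = 0.9703
x' = 5.6 * -0.2419 - -7.5 * 0.9703
= -1.3548 - -7.2772
= 5.9225


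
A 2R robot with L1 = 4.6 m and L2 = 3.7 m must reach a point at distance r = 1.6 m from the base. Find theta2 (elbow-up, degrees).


cos(theta2) = (r^2 - L1^2 - L2^2) / (2*L1*L2)
cos(theta2) = (2.56 - 21.16 - 13.69) / 34.04
cos(theta2) = -0.94859
theta2 = 161.5481 degrees


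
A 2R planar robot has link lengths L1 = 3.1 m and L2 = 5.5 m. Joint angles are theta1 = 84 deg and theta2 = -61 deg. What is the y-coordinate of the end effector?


Convert angles to radians: theta1 = 1.4661, theta2 = -1.0647
y = L1*sin(theta1) + L2*sin(theta1+theta2)
y = 3.083 + 2.149
y = 5.232


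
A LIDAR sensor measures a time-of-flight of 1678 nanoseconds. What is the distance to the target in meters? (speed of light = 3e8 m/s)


tof = 1678 ns = 1.678e-06 s
dist = c * tof / 2
= 3e8 * 1.678e-06 / 2
= 251.7 m


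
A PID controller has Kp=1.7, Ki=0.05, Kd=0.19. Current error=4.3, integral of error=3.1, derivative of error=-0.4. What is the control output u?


u = Kp*e + Ki*int(e) + Kd*de/dt
= 1.7*4.3 + 0.05*3.1 + 0.19*(-0.4)
= 7.31 + 0.155 + -0.076
= 7.389


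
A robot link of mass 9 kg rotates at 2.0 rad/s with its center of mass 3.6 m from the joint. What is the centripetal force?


F = m * omega^2 * r
= 9 * 2.0^2 * 3.6
= 9 * 4.0 * 3.6
= 129.6 N


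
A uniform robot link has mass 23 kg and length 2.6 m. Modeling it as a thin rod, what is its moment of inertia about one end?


I = (1/3) * m * L^2
= (1/3) * 23 * 2.6^2
= 0.333333 * 23 * 6.76
= 51.8267 kg*m^2


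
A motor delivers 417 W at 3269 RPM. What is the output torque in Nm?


omega = 3269 * 2*pi/60 = 342.3289 rad/s
tau = P / omega = 417 / 342.3289
= 1.2181 Nm


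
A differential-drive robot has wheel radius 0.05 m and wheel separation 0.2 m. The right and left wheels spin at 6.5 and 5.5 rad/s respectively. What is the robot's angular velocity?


vR = r*wR = 0.05*6.5 = 0.325 m/s
vL = r*wL = 0.05*5.5 = 0.275 m/s
v = (vR+vL)/2 = 0.3 m/s
omega = (vR-vL)/L = 0.25 rad/s
angular velocity = 0.25 rad/s


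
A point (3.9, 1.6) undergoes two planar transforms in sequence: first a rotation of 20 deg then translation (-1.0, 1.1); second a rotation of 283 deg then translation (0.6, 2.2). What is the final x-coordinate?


After transform 1:
x1 = cos(20)*3.9 - sin(20)*1.6 + -1.0 = 2.1176
y1 = sin(20)*3.9 + cos(20)*1.6 + 1.1 = 3.9374
After transform 2:
x2 = cos(283)*2.1176 - sin(283)*3.9374 + 0.6
= 4.9128


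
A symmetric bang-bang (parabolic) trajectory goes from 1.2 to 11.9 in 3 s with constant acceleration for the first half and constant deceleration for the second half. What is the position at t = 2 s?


Symmetric rest-to-rest: each phase covers (pf-p0)/2 in time T/2. 0.5*a*(T/2)^2 = (pf-p0)/2 => a = 4*(pf-p0)/T^2
a = 4*(11.9-1.2)/3^2 = 4.7556
t = 2 is in the deceleration phase (t > T/2).
p = pf - 0.5*a*(T-t)^2 = 11.9 - 0.5*4.7556*1^2
= 9.5222


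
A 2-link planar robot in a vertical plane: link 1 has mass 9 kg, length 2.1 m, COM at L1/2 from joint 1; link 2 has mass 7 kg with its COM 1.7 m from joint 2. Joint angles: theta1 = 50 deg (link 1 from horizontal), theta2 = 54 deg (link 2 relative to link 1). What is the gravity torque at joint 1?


Horizontal distance from joint 1 to link-1 COM:
  x_c1 = (L1/2)*cos(t1) = 1.05 * 0.6428 = 0.6749 m
Horizontal distance from joint 1 to link-2 COM:
  x_c2 = L1*cos(t1) + Lc2*cos(t1+t2)
       = 2.1*0.6428 + 1.7*-0.2419 = 0.9386 m
tau1 = m1*g*x_c1 + m2*g*x_c2
     = 9*9.81*0.6749 + 7*9.81*0.9386
     = 59.5893 + 64.4528
     = 124.0421 Nm


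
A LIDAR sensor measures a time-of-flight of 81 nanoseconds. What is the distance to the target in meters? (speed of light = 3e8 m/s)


tof = 81 ns = 8.1e-08 s
dist = c * tof / 2
= 3e8 * 8.1e-08 / 2
= 12.15 m


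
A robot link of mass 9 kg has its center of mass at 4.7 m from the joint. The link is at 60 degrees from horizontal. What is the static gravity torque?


tau = m*g*L*cos(angle)
= 9 * 9.81 * 4.7 * cos(60 deg)
= 9 * 9.81 * 4.7 * 0.5
= 207.4815 Nm


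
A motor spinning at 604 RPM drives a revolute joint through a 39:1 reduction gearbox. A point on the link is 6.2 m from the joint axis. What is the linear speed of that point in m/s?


omega_motor = 604 * 2*pi/60 = 63.2507 rad/s
omega_joint = omega_motor / 39 = 1.6218 rad/s
v = omega_joint * r = 1.6218 * 6.2
= 10.0552 m/s


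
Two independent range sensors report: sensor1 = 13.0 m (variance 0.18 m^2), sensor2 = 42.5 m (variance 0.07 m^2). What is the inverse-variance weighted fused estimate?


w1 = (1/var1) / (1/var1 + 1/var2)
   = 5.5556 / (5.5556 + 14.2857) = 0.28
w2 = 1 - w1 = 0.72
fused = w1*s1 + w2*s2 = 3.64 + 30.6
= 34.24 m


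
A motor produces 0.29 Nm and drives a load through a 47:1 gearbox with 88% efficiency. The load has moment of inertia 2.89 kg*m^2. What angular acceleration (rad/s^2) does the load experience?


tau_out = tau_motor * N * eta
= 0.29 * 47 * 0.88 = 11.9944 Nm
alpha = tau_out / I = 11.9944 / 2.89
= 4.1503 rad/s^2


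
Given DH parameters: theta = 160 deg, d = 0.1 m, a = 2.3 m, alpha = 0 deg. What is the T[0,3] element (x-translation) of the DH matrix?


T[0,3] = a * cos(theta)
= 2.3 * cos(160 deg)
= 2.3 * -0.9397
= -2.1613


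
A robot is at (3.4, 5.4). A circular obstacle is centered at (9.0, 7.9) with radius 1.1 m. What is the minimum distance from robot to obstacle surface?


center_dist = sqrt((3.4-9.0)^2 + (5.4-7.9)^2)
= sqrt(31.36 + 6.25)
= 6.1327
min_dist = center_dist - radius = 6.1327 - 1.1 = 5.0327 m


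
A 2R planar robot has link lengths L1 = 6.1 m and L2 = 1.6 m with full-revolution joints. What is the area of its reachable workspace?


r_max = L1 + L2 = 7.7 m
r_min = |L1 - L2| = 4.5 m
Area = pi*(r_max^2 - r_min^2)
= pi*(59.29 - 20.25)
= pi * 39.04
= 122.6478 m^2


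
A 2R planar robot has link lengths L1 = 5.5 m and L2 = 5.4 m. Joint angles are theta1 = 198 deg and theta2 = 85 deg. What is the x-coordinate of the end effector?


Convert angles to radians: theta1 = 3.4558, theta2 = 1.4835
x = L1*cos(theta1) + L2*cos(theta1+theta2)
x = -5.2308 + 1.2147
x = -4.0161


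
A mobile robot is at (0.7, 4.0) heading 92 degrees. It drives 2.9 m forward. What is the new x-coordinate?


x_new = x0 + d*cos(theta)
= 0.7 + 2.9*cos(92)
= 0.7 + -0.1012
= 0.5988


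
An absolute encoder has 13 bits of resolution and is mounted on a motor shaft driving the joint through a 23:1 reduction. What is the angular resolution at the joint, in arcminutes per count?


counts = 2^13 = 8192
effective counts at joint = 8192 * 23 = 188416
resolution = 360*60 / 188416
= 0.1146 arcmin/count


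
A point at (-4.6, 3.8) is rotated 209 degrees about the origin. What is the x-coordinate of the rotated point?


x' = x*cos(theta) - y*sin(theta)
cos(209 deg) = -0.8746, sin(209 deg) = -0.4848
x' = -4.6 * -0.8746 - 3.8 * -0.4848
= 4.0233 - -1.8423
= 5.8655


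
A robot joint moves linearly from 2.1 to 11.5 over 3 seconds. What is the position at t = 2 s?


s = t/T = 2/3 = 0.6667
p(t) = p0 + (pf-p0)*s
= 2.1 + (11.5 - 2.1) * 0.6667
= 8.3667


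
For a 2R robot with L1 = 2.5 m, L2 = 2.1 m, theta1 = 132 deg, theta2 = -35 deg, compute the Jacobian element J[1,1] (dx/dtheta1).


J[1,1] = -L1*sin(t1) - L2*sin(t1+t2)
= -2.5*sin(132) - 2.1*sin(97)
= -3.9422


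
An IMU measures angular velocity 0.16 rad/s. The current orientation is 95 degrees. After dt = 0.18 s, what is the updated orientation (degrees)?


delta_theta = w * dt = 0.16 * 0.18 = 0.0288 rad
= 1.6501 deg
theta_new = 95 + 1.6501 = 96.6501 deg


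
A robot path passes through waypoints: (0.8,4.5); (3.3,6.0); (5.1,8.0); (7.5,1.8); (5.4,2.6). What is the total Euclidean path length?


Segment lengths:
  seg1 = sqrt((2.5)^2 + (1.5)^2) = 2.9155
  seg2 = sqrt((1.8)^2 + (2.0)^2) = 2.6907
  seg3 = sqrt((2.4)^2 + (-6.2)^2) = 6.6483
  seg4 = sqrt((-2.1)^2 + (0.8)^2) = 2.2472
Total = 14.5017


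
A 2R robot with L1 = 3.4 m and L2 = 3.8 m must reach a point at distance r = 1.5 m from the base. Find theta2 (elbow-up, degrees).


cos(theta2) = (r^2 - L1^2 - L2^2) / (2*L1*L2)
cos(theta2) = (2.25 - 11.56 - 14.44) / 25.84
cos(theta2) = -0.919118
theta2 = 156.7974 degrees


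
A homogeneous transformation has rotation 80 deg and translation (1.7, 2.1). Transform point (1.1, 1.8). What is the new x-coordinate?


x' = cos(theta)*px - sin(theta)*py + tx
= 0.1736*1.1 - 0.9848*1.8 + 1.7
= 0.1184


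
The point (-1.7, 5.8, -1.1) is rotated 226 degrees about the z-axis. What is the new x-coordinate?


Rotation about z-axis: x' = x*cos(theta) - y*sin(theta)
= -1.7 * -0.6947 - 5.8 * -0.7193
= 5.3531


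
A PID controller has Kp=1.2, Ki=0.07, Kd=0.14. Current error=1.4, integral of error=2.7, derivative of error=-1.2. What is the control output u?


u = Kp*e + Ki*int(e) + Kd*de/dt
= 1.2*1.4 + 0.07*2.7 + 0.14*(-1.2)
= 1.68 + 0.189 + -0.168
= 1.701


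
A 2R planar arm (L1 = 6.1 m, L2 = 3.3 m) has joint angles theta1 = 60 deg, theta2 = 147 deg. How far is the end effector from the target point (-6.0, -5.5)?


End effector via forward kinematics:
x = L1*cos(t1) + L2*cos(t1+t2) = 0.1097
y = L1*sin(t1) + L2*sin(t1+t2) = 3.7846
Distance to target:
d = sqrt((-6.0 - 0.1097)^2 + (-5.5 - 3.7846)^2)
= sqrt(37.3282 + 86.2035)
= 11.1145 m


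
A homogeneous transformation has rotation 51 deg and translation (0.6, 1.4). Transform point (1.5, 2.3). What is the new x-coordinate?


x' = cos(theta)*px - sin(theta)*py + tx
= 0.6293*1.5 - 0.7771*2.3 + 0.6
= -0.2435


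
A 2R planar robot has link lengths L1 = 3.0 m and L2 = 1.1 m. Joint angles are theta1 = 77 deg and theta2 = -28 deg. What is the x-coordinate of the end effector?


Convert angles to radians: theta1 = 1.3439, theta2 = -0.4887
x = L1*cos(theta1) + L2*cos(theta1+theta2)
x = 0.6749 + 0.7217
x = 1.3965


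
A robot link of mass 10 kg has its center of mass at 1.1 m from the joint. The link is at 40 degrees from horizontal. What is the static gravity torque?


tau = m*g*L*cos(angle)
= 10 * 9.81 * 1.1 * cos(40 deg)
= 10 * 9.81 * 1.1 * 0.766
= 82.6639 Nm


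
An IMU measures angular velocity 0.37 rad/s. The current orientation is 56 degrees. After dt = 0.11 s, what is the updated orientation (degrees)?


delta_theta = w * dt = 0.37 * 0.11 = 0.0407 rad
= 2.3319 deg
theta_new = 56 + 2.3319 = 58.3319 deg


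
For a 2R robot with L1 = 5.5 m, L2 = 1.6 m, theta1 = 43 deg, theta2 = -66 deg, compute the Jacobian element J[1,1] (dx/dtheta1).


J[1,1] = -L1*sin(t1) - L2*sin(t1+t2)
= -5.5*sin(43) - 1.6*sin(-23)
= -3.1258


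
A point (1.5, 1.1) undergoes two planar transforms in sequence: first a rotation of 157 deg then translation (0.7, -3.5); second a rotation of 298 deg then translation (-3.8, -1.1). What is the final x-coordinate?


After transform 1:
x1 = cos(157)*1.5 - sin(157)*1.1 + 0.7 = -1.1106
y1 = sin(157)*1.5 + cos(157)*1.1 + -3.5 = -3.9265
After transform 2:
x2 = cos(298)*-1.1106 - sin(298)*-3.9265 + -3.8
= -7.7882


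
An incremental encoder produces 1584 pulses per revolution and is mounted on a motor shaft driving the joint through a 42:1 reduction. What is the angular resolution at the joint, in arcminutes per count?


counts per rev = 1584
effective counts at joint = 1584 * 42 = 66528
resolution = 360*60 / 66528
= 0.3247 arcmin/count


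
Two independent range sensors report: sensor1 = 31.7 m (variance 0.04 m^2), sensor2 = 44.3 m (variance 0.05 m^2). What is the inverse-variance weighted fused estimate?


w1 = (1/var1) / (1/var1 + 1/var2)
   = 25.0 / (25.0 + 20.0) = 0.5556
w2 = 1 - w1 = 0.4444
fused = w1*s1 + w2*s2 = 17.6111 + 19.6889
= 37.3 m


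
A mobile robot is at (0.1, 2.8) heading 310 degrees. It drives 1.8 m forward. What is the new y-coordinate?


y_new = y0 + d*sin(theta)
= 2.8 + 1.8*sin(310)
= 2.8 + -1.3789
= 1.4211


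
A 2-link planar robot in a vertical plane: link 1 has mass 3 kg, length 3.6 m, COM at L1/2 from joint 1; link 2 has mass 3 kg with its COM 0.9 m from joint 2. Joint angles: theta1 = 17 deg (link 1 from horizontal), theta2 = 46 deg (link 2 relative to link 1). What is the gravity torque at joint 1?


Horizontal distance from joint 1 to link-1 COM:
  x_c1 = (L1/2)*cos(t1) = 1.8 * 0.9563 = 1.7213 m
Horizontal distance from joint 1 to link-2 COM:
  x_c2 = L1*cos(t1) + Lc2*cos(t1+t2)
       = 3.6*0.9563 + 0.9*0.454 = 3.8513 m
tau1 = m1*g*x_c1 + m2*g*x_c2
     = 3*9.81*1.7213 + 3*9.81*3.8513
     = 50.6593 + 113.3434
     = 164.0027 Nm


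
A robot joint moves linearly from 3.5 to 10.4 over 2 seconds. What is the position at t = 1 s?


s = t/T = 1/2 = 0.5
p(t) = p0 + (pf-p0)*s
= 3.5 + (10.4 - 3.5) * 0.5
= 6.95


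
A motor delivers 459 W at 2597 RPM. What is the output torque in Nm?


omega = 2597 * 2*pi/60 = 271.9572 rad/s
tau = P / omega = 459 / 271.9572
= 1.6878 Nm


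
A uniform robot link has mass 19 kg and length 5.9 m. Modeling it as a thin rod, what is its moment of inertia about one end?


I = (1/3) * m * L^2
= (1/3) * 19 * 5.9^2
= 0.333333 * 19 * 34.81
= 220.4633 kg*m^2


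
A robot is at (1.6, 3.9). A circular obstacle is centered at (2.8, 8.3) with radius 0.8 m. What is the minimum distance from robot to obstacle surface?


center_dist = sqrt((1.6-2.8)^2 + (3.9-8.3)^2)
= sqrt(1.44 + 19.36)
= 4.5607
min_dist = center_dist - radius = 4.5607 - 0.8 = 3.7607 m


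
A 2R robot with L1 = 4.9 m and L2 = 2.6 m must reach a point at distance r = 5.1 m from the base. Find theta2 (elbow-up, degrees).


cos(theta2) = (r^2 - L1^2 - L2^2) / (2*L1*L2)
cos(theta2) = (26.01 - 24.01 - 6.76) / 25.48
cos(theta2) = -0.186813
theta2 = 100.7669 degrees


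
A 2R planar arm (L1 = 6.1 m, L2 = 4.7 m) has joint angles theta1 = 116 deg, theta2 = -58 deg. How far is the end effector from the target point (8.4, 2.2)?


End effector via forward kinematics:
x = L1*cos(t1) + L2*cos(t1+t2) = -0.1834
y = L1*sin(t1) + L2*sin(t1+t2) = 9.4685
Distance to target:
d = sqrt((8.4 - -0.1834)^2 + (2.2 - 9.4685)^2)
= sqrt(73.6755 + 52.8307)
= 11.2475 m


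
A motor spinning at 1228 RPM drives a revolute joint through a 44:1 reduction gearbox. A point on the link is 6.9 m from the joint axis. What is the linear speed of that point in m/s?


omega_motor = 1228 * 2*pi/60 = 128.5959 rad/s
omega_joint = omega_motor / 44 = 2.9226 rad/s
v = omega_joint * r = 2.9226 * 6.9
= 20.1662 m/s


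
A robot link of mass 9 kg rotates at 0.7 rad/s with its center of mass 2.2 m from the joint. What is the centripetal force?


F = m * omega^2 * r
= 9 * 0.7^2 * 2.2
= 9 * 0.49 * 2.2
= 9.702 N


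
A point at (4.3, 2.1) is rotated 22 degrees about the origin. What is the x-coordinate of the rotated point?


x' = x*cos(theta) - y*sin(theta)
cos(22 deg) = 0.9272, sin(22 deg) = 0.3746
x' = 4.3 * 0.9272 - 2.1 * 0.3746
= 3.9869 - 0.7867
= 3.2002


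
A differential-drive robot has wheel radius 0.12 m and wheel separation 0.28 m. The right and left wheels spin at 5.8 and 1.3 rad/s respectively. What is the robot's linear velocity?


vR = r*wR = 0.12*5.8 = 0.696 m/s
vL = r*wL = 0.12*1.3 = 0.156 m/s
v = (vR+vL)/2 = 0.426 m/s
omega = (vR-vL)/L = 1.9286 rad/s
linear velocity = 0.426 m/s


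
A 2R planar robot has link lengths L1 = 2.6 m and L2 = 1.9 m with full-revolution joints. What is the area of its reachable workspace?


r_max = L1 + L2 = 4.5 m
r_min = |L1 - L2| = 0.7 m
Area = pi*(r_max^2 - r_min^2)
= pi*(20.25 - 0.49)
= pi * 19.76
= 62.0779 m^2


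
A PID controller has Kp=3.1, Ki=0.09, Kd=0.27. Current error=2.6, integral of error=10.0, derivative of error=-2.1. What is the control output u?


u = Kp*e + Ki*int(e) + Kd*de/dt
= 3.1*2.6 + 0.09*10.0 + 0.27*(-2.1)
= 8.06 + 0.9 + -0.567
= 8.393


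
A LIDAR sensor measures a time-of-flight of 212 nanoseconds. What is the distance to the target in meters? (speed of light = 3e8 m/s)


tof = 212 ns = 2.12e-07 s
dist = c * tof / 2
= 3e8 * 2.12e-07 / 2
= 31.8 m


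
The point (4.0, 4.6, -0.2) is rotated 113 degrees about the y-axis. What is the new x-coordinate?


Rotation about y-axis: x' = x*cos(theta) + z*sin(theta)
= 4.0 * -0.3907 + -0.2 * 0.9205
= -1.747


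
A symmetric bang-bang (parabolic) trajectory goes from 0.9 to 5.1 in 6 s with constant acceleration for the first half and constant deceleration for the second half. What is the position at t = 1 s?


Symmetric rest-to-rest: each phase covers (pf-p0)/2 in time T/2. 0.5*a*(T/2)^2 = (pf-p0)/2 => a = 4*(pf-p0)/T^2
a = 4*(5.1-0.9)/6^2 = 0.4667
t = 1 is in the acceleration phase (t <= T/2).
p = p0 + 0.5*a*t^2 = 0.9 + 0.5*0.4667*1^2
= 1.1333


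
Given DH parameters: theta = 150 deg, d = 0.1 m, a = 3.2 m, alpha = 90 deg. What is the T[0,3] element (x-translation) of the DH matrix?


T[0,3] = a * cos(theta)
= 3.2 * cos(150 deg)
= 3.2 * -0.866
= -2.7713


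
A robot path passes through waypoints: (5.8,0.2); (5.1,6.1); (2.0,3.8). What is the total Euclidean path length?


Segment lengths:
  seg1 = sqrt((-0.7)^2 + (5.9)^2) = 5.9414
  seg2 = sqrt((-3.1)^2 + (-2.3)^2) = 3.8601
Total = 9.8014


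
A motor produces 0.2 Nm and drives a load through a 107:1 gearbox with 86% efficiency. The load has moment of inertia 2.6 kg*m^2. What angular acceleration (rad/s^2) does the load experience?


tau_out = tau_motor * N * eta
= 0.2 * 107 * 0.86 = 18.404 Nm
alpha = tau_out / I = 18.404 / 2.6
= 7.0785 rad/s^2


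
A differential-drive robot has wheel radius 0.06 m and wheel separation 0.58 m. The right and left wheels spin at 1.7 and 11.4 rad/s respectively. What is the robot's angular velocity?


vR = r*wR = 0.06*1.7 = 0.102 m/s
vL = r*wL = 0.06*11.4 = 0.684 m/s
v = (vR+vL)/2 = 0.393 m/s
omega = (vR-vL)/L = -1.0034 rad/s
angular velocity = -1.0034 rad/s


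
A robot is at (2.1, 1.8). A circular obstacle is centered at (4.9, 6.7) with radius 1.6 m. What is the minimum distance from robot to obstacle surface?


center_dist = sqrt((2.1-4.9)^2 + (1.8-6.7)^2)
= sqrt(7.84 + 24.01)
= 5.6436
min_dist = center_dist - radius = 5.6436 - 1.6 = 4.0436 m


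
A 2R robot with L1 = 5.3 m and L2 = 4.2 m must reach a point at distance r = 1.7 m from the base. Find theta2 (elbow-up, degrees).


cos(theta2) = (r^2 - L1^2 - L2^2) / (2*L1*L2)
cos(theta2) = (2.89 - 28.09 - 17.64) / 44.52
cos(theta2) = -0.962264
theta2 = 164.2097 degrees


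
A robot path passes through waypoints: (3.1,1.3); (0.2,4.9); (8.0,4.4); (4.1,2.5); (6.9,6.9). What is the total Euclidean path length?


Segment lengths:
  seg1 = sqrt((-2.9)^2 + (3.6)^2) = 4.6228
  seg2 = sqrt((7.8)^2 + (-0.5)^2) = 7.816
  seg3 = sqrt((-3.9)^2 + (-1.9)^2) = 4.3382
  seg4 = sqrt((2.8)^2 + (4.4)^2) = 5.2154
Total = 21.9923


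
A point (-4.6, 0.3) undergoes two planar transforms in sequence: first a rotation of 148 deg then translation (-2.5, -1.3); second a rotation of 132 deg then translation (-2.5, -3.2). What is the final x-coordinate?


After transform 1:
x1 = cos(148)*-4.6 - sin(148)*0.3 + -2.5 = 1.242
y1 = sin(148)*-4.6 + cos(148)*0.3 + -1.3 = -3.992
After transform 2:
x2 = cos(132)*1.242 - sin(132)*-3.992 + -2.5
= -0.3644


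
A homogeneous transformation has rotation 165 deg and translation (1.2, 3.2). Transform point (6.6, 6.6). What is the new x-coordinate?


x' = cos(theta)*px - sin(theta)*py + tx
= -0.9659*6.6 - 0.2588*6.6 + 1.2
= -6.8833


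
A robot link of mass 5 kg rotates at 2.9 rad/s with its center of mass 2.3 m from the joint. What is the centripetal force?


F = m * omega^2 * r
= 5 * 2.9^2 * 2.3
= 5 * 8.41 * 2.3
= 96.715 N


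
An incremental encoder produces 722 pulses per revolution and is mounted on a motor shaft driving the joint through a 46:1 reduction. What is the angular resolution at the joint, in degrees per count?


counts per rev = 722
effective counts at joint = 722 * 46 = 33212
resolution = 360 / 33212
= 0.0108 deg/count


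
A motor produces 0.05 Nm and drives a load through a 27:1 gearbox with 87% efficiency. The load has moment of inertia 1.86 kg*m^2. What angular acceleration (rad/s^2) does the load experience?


tau_out = tau_motor * N * eta
= 0.05 * 27 * 0.87 = 1.1745 Nm
alpha = tau_out / I = 1.1745 / 1.86
= 0.6315 rad/s^2


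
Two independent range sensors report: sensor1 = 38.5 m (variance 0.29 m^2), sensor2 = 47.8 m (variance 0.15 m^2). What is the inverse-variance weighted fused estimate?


w1 = (1/var1) / (1/var1 + 1/var2)
   = 3.4483 / (3.4483 + 6.6667) = 0.3409
w2 = 1 - w1 = 0.6591
fused = w1*s1 + w2*s2 = 13.125 + 31.5045
= 44.6295 m


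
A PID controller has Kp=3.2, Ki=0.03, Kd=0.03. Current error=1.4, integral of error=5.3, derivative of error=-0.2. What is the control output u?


u = Kp*e + Ki*int(e) + Kd*de/dt
= 3.2*1.4 + 0.03*5.3 + 0.03*(-0.2)
= 4.48 + 0.159 + -0.006
= 4.633


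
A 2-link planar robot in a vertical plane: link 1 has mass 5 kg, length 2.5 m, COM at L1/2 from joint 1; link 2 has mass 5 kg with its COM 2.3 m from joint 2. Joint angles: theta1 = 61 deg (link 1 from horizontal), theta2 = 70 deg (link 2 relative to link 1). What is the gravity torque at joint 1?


Horizontal distance from joint 1 to link-1 COM:
  x_c1 = (L1/2)*cos(t1) = 1.25 * 0.4848 = 0.606 m
Horizontal distance from joint 1 to link-2 COM:
  x_c2 = L1*cos(t1) + Lc2*cos(t1+t2)
       = 2.5*0.4848 + 2.3*-0.6561 = -0.2969 m
tau1 = m1*g*x_c1 + m2*g*x_c2
     = 5*9.81*0.606 + 5*9.81*-0.2969
     = 29.7249 + -14.5635
     = 15.1614 Nm


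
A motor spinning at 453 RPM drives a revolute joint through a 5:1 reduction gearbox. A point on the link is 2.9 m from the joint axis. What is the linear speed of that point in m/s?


omega_motor = 453 * 2*pi/60 = 47.438 rad/s
omega_joint = omega_motor / 5 = 9.4876 rad/s
v = omega_joint * r = 9.4876 * 2.9
= 27.5141 m/s


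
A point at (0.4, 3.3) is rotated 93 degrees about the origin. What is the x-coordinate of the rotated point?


x' = x*cos(theta) - y*sin(theta)
cos(93 deg) = -0.0523, sin(93 deg) = 0.9986
x' = 0.4 * -0.0523 - 3.3 * 0.9986
= -0.0209 - 3.2955
= -3.3164


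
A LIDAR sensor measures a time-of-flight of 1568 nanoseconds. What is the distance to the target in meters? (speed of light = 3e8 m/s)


tof = 1568 ns = 1.568e-06 s
dist = c * tof / 2
= 3e8 * 1.568e-06 / 2
= 235.2 m


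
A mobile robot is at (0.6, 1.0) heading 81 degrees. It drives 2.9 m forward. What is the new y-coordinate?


y_new = y0 + d*sin(theta)
= 1.0 + 2.9*sin(81)
= 1.0 + 2.8643
= 3.8643


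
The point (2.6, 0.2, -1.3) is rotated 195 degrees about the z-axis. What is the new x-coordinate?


Rotation about z-axis: x' = x*cos(theta) - y*sin(theta)
= 2.6 * -0.9659 - 0.2 * -0.2588
= -2.4596


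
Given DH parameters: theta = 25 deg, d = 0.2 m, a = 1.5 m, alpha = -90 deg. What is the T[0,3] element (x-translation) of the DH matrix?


T[0,3] = a * cos(theta)
= 1.5 * cos(25 deg)
= 1.5 * 0.9063
= 1.3595


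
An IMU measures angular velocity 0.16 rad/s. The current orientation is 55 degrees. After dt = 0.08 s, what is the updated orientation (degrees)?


delta_theta = w * dt = 0.16 * 0.08 = 0.0128 rad
= 0.7334 deg
theta_new = 55 + 0.7334 = 55.7334 deg


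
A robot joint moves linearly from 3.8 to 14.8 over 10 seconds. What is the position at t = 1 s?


s = t/T = 1/10 = 0.1
p(t) = p0 + (pf-p0)*s
= 3.8 + (14.8 - 3.8) * 0.1
= 4.9


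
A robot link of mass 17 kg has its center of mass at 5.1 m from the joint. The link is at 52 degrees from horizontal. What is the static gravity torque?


tau = m*g*L*cos(angle)
= 17 * 9.81 * 5.1 * cos(52 deg)
= 17 * 9.81 * 5.1 * 0.6157
= 523.6367 Nm


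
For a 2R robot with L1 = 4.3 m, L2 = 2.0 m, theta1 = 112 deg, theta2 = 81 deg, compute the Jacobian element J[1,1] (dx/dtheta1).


J[1,1] = -L1*sin(t1) - L2*sin(t1+t2)
= -4.3*sin(112) - 2.0*sin(193)
= -3.537


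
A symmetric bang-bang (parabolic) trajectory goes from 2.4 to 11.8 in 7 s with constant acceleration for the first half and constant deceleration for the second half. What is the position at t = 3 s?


Symmetric rest-to-rest: each phase covers (pf-p0)/2 in time T/2. 0.5*a*(T/2)^2 = (pf-p0)/2 => a = 4*(pf-p0)/T^2
a = 4*(11.8-2.4)/7^2 = 0.7673
t = 3 is in the acceleration phase (t <= T/2).
p = p0 + 0.5*a*t^2 = 2.4 + 0.5*0.7673*3^2
= 5.8531


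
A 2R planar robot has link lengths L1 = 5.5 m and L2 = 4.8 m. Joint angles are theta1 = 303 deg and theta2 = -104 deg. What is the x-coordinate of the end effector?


Convert angles to radians: theta1 = 5.2883, theta2 = -1.8151
x = L1*cos(theta1) + L2*cos(theta1+theta2)
x = 2.9955 + -4.5385
x = -1.543


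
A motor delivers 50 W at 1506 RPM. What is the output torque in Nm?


omega = 1506 * 2*pi/60 = 157.708 rad/s
tau = P / omega = 50 / 157.708
= 0.317 Nm


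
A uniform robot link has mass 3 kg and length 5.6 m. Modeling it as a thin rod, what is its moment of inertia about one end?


I = (1/3) * m * L^2
= (1/3) * 3 * 5.6^2
= 0.333333 * 3 * 31.36
= 31.36 kg*m^2


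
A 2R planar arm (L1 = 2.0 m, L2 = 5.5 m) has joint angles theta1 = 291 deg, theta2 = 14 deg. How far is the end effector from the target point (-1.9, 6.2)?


End effector via forward kinematics:
x = L1*cos(t1) + L2*cos(t1+t2) = 3.8714
y = L1*sin(t1) + L2*sin(t1+t2) = -6.3725
Distance to target:
d = sqrt((-1.9 - 3.8714)^2 + (6.2 - -6.3725)^2)
= sqrt(33.3091 + 158.0677)
= 13.8339 m


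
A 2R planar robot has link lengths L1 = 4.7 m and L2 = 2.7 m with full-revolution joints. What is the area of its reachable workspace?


r_max = L1 + L2 = 7.4 m
r_min = |L1 - L2| = 2.0 m
Area = pi*(r_max^2 - r_min^2)
= pi*(54.76 - 4.0)
= pi * 50.76
= 159.4672 m^2


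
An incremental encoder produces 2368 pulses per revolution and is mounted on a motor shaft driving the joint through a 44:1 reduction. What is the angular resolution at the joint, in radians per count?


counts per rev = 2368
effective counts at joint = 2368 * 44 = 104192
resolution = 2*pi / 104192
= 6.0304e-05 rad/count


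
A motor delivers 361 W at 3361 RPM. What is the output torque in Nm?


omega = 3361 * 2*pi/60 = 351.9631 rad/s
tau = P / omega = 361 / 351.9631
= 1.0257 Nm


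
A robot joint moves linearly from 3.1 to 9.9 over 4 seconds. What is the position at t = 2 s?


s = t/T = 2/4 = 0.5
p(t) = p0 + (pf-p0)*s
= 3.1 + (9.9 - 3.1) * 0.5
= 6.5


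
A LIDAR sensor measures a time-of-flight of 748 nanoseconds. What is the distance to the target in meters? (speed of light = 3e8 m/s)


tof = 748 ns = 7.48e-07 s
dist = c * tof / 2
= 3e8 * 7.48e-07 / 2
= 112.2 m


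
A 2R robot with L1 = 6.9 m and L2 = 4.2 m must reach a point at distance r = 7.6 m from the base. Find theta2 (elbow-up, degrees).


cos(theta2) = (r^2 - L1^2 - L2^2) / (2*L1*L2)
cos(theta2) = (57.76 - 47.61 - 17.64) / 57.96
cos(theta2) = -0.129227
theta2 = 97.4249 degrees


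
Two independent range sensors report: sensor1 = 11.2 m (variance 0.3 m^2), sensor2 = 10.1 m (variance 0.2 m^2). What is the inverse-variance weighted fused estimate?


w1 = (1/var1) / (1/var1 + 1/var2)
   = 3.3333 / (3.3333 + 5.0) = 0.4
w2 = 1 - w1 = 0.6
fused = w1*s1 + w2*s2 = 4.48 + 6.06
= 10.54 m


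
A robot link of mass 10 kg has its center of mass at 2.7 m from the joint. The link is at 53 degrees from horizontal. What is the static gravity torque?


tau = m*g*L*cos(angle)
= 10 * 9.81 * 2.7 * cos(53 deg)
= 10 * 9.81 * 2.7 * 0.6018
= 159.4027 Nm


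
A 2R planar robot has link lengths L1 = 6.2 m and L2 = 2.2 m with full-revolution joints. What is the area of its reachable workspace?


r_max = L1 + L2 = 8.4 m
r_min = |L1 - L2| = 4.0 m
Area = pi*(r_max^2 - r_min^2)
= pi*(70.56 - 16.0)
= pi * 54.56
= 171.4053 m^2


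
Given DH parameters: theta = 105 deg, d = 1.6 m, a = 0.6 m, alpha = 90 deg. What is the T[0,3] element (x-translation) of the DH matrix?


T[0,3] = a * cos(theta)
= 0.6 * cos(105 deg)
= 0.6 * -0.2588
= -0.1553


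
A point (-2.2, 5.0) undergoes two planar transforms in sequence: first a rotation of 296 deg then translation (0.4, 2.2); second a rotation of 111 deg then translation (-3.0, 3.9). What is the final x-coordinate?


After transform 1:
x1 = cos(296)*-2.2 - sin(296)*5.0 + 0.4 = 3.9296
y1 = sin(296)*-2.2 + cos(296)*5.0 + 2.2 = 6.3692
After transform 2:
x2 = cos(111)*3.9296 - sin(111)*6.3692 + -3.0
= -10.3544


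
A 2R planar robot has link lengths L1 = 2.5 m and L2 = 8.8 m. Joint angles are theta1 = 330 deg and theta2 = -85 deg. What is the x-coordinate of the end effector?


Convert angles to radians: theta1 = 5.7596, theta2 = -1.4835
x = L1*cos(theta1) + L2*cos(theta1+theta2)
x = 2.1651 + -3.719
x = -1.554


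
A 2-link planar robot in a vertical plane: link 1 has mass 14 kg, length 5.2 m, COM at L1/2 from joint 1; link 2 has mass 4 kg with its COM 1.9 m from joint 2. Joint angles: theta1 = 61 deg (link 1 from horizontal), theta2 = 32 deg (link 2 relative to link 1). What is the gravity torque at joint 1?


Horizontal distance from joint 1 to link-1 COM:
  x_c1 = (L1/2)*cos(t1) = 2.6 * 0.4848 = 1.2605 m
Horizontal distance from joint 1 to link-2 COM:
  x_c2 = L1*cos(t1) + Lc2*cos(t1+t2)
       = 5.2*0.4848 + 1.9*-0.0523 = 2.4216 m
tau1 = m1*g*x_c1 + m2*g*x_c2
     = 14*9.81*1.2605 + 4*9.81*2.4216
     = 173.1178 + 95.0225
     = 268.1402 Nm


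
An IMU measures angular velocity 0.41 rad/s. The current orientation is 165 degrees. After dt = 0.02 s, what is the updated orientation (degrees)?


delta_theta = w * dt = 0.41 * 0.02 = 0.0082 rad
= 0.4698 deg
theta_new = 165 + 0.4698 = 165.4698 deg


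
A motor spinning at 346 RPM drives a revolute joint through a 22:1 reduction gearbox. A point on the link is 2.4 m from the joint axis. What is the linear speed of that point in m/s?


omega_motor = 346 * 2*pi/60 = 36.233 rad/s
omega_joint = omega_motor / 22 = 1.647 rad/s
v = omega_joint * r = 1.647 * 2.4
= 3.9527 m/s


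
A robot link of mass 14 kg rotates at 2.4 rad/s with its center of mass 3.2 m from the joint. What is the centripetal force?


F = m * omega^2 * r
= 14 * 2.4^2 * 3.2
= 14 * 5.76 * 3.2
= 258.048 N


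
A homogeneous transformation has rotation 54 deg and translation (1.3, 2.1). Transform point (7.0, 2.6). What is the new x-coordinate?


x' = cos(theta)*px - sin(theta)*py + tx
= 0.5878*7.0 - 0.809*2.6 + 1.3
= 3.3111


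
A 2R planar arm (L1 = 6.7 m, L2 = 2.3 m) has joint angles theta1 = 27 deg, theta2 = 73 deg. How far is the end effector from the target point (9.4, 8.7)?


End effector via forward kinematics:
x = L1*cos(t1) + L2*cos(t1+t2) = 5.5704
y = L1*sin(t1) + L2*sin(t1+t2) = 5.3068
Distance to target:
d = sqrt((9.4 - 5.5704)^2 + (8.7 - 5.3068)^2)
= sqrt(14.6662 + 11.5138)
= 5.1166 m


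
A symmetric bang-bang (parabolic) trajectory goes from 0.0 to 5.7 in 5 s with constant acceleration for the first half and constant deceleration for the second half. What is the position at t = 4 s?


Symmetric rest-to-rest: each phase covers (pf-p0)/2 in time T/2. 0.5*a*(T/2)^2 = (pf-p0)/2 => a = 4*(pf-p0)/T^2
a = 4*(5.7-0.0)/5^2 = 0.912
t = 4 is in the deceleration phase (t > T/2).
p = pf - 0.5*a*(T-t)^2 = 5.7 - 0.5*0.912*1^2
= 5.244


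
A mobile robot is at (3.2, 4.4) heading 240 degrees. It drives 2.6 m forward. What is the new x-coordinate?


x_new = x0 + d*cos(theta)
= 3.2 + 2.6*cos(240)
= 3.2 + -1.3
= 1.9


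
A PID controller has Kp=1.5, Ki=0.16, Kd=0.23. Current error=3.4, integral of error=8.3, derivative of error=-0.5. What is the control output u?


u = Kp*e + Ki*int(e) + Kd*de/dt
= 1.5*3.4 + 0.16*8.3 + 0.23*(-0.5)
= 5.1 + 1.328 + -0.115
= 6.313


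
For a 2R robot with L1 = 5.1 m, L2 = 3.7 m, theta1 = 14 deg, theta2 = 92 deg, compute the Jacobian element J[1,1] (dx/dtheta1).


J[1,1] = -L1*sin(t1) - L2*sin(t1+t2)
= -5.1*sin(14) - 3.7*sin(106)
= -4.7905


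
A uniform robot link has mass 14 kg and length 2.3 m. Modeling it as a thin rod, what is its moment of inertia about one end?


I = (1/3) * m * L^2
= (1/3) * 14 * 2.3^2
= 0.333333 * 14 * 5.29
= 24.6867 kg*m^2


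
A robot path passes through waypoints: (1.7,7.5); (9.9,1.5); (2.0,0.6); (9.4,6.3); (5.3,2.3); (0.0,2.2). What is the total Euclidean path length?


Segment lengths:
  seg1 = sqrt((8.2)^2 + (-6.0)^2) = 10.1607
  seg2 = sqrt((-7.9)^2 + (-0.9)^2) = 7.9511
  seg3 = sqrt((7.4)^2 + (5.7)^2) = 9.3408
  seg4 = sqrt((-4.1)^2 + (-4.0)^2) = 5.728
  seg5 = sqrt((-5.3)^2 + (-0.1)^2) = 5.3009
Total = 38.4815
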